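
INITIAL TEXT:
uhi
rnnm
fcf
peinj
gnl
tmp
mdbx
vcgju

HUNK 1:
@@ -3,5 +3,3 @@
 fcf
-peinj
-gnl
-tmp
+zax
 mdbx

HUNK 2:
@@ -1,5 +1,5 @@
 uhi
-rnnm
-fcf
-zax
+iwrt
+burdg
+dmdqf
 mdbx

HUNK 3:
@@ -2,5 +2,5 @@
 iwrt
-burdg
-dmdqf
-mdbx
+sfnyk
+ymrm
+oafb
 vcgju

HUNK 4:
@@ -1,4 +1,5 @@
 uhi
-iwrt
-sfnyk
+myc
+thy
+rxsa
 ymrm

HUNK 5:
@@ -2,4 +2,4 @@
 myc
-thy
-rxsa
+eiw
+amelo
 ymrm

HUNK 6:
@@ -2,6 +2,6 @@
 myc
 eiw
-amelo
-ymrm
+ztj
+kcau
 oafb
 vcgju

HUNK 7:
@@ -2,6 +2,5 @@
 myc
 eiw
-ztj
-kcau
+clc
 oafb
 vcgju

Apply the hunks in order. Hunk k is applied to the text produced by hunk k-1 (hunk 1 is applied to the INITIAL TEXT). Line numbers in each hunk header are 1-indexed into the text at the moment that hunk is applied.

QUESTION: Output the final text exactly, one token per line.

Hunk 1: at line 3 remove [peinj,gnl,tmp] add [zax] -> 6 lines: uhi rnnm fcf zax mdbx vcgju
Hunk 2: at line 1 remove [rnnm,fcf,zax] add [iwrt,burdg,dmdqf] -> 6 lines: uhi iwrt burdg dmdqf mdbx vcgju
Hunk 3: at line 2 remove [burdg,dmdqf,mdbx] add [sfnyk,ymrm,oafb] -> 6 lines: uhi iwrt sfnyk ymrm oafb vcgju
Hunk 4: at line 1 remove [iwrt,sfnyk] add [myc,thy,rxsa] -> 7 lines: uhi myc thy rxsa ymrm oafb vcgju
Hunk 5: at line 2 remove [thy,rxsa] add [eiw,amelo] -> 7 lines: uhi myc eiw amelo ymrm oafb vcgju
Hunk 6: at line 2 remove [amelo,ymrm] add [ztj,kcau] -> 7 lines: uhi myc eiw ztj kcau oafb vcgju
Hunk 7: at line 2 remove [ztj,kcau] add [clc] -> 6 lines: uhi myc eiw clc oafb vcgju

Answer: uhi
myc
eiw
clc
oafb
vcgju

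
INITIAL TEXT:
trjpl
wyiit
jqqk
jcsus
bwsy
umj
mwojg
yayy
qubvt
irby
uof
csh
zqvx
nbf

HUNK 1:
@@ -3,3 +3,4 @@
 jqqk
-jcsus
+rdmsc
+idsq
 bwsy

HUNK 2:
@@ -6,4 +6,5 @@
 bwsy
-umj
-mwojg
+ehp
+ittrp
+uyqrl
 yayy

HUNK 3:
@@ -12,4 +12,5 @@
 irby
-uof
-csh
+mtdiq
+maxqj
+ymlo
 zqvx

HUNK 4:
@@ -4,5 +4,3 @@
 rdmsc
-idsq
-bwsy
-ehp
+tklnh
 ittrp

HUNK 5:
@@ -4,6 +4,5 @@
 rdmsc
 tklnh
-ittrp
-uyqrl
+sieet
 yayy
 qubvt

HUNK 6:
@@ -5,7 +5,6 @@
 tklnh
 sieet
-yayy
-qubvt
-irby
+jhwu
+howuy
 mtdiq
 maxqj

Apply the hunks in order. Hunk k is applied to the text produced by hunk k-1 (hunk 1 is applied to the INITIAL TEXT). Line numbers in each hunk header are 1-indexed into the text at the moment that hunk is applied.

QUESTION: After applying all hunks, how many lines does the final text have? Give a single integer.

Answer: 13

Derivation:
Hunk 1: at line 3 remove [jcsus] add [rdmsc,idsq] -> 15 lines: trjpl wyiit jqqk rdmsc idsq bwsy umj mwojg yayy qubvt irby uof csh zqvx nbf
Hunk 2: at line 6 remove [umj,mwojg] add [ehp,ittrp,uyqrl] -> 16 lines: trjpl wyiit jqqk rdmsc idsq bwsy ehp ittrp uyqrl yayy qubvt irby uof csh zqvx nbf
Hunk 3: at line 12 remove [uof,csh] add [mtdiq,maxqj,ymlo] -> 17 lines: trjpl wyiit jqqk rdmsc idsq bwsy ehp ittrp uyqrl yayy qubvt irby mtdiq maxqj ymlo zqvx nbf
Hunk 4: at line 4 remove [idsq,bwsy,ehp] add [tklnh] -> 15 lines: trjpl wyiit jqqk rdmsc tklnh ittrp uyqrl yayy qubvt irby mtdiq maxqj ymlo zqvx nbf
Hunk 5: at line 4 remove [ittrp,uyqrl] add [sieet] -> 14 lines: trjpl wyiit jqqk rdmsc tklnh sieet yayy qubvt irby mtdiq maxqj ymlo zqvx nbf
Hunk 6: at line 5 remove [yayy,qubvt,irby] add [jhwu,howuy] -> 13 lines: trjpl wyiit jqqk rdmsc tklnh sieet jhwu howuy mtdiq maxqj ymlo zqvx nbf
Final line count: 13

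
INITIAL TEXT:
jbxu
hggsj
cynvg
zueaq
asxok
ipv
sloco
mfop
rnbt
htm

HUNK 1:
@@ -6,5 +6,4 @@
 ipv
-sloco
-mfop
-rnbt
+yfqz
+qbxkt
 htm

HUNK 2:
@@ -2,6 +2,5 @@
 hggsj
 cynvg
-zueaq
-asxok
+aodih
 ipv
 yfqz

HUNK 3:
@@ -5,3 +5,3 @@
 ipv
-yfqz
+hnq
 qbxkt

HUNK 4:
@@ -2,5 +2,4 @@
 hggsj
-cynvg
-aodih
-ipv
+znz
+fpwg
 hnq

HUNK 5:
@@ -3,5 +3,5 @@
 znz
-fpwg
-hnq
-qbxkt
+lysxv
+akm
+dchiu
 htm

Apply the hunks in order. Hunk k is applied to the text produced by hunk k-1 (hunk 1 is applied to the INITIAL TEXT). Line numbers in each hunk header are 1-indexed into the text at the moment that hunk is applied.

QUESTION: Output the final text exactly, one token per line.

Answer: jbxu
hggsj
znz
lysxv
akm
dchiu
htm

Derivation:
Hunk 1: at line 6 remove [sloco,mfop,rnbt] add [yfqz,qbxkt] -> 9 lines: jbxu hggsj cynvg zueaq asxok ipv yfqz qbxkt htm
Hunk 2: at line 2 remove [zueaq,asxok] add [aodih] -> 8 lines: jbxu hggsj cynvg aodih ipv yfqz qbxkt htm
Hunk 3: at line 5 remove [yfqz] add [hnq] -> 8 lines: jbxu hggsj cynvg aodih ipv hnq qbxkt htm
Hunk 4: at line 2 remove [cynvg,aodih,ipv] add [znz,fpwg] -> 7 lines: jbxu hggsj znz fpwg hnq qbxkt htm
Hunk 5: at line 3 remove [fpwg,hnq,qbxkt] add [lysxv,akm,dchiu] -> 7 lines: jbxu hggsj znz lysxv akm dchiu htm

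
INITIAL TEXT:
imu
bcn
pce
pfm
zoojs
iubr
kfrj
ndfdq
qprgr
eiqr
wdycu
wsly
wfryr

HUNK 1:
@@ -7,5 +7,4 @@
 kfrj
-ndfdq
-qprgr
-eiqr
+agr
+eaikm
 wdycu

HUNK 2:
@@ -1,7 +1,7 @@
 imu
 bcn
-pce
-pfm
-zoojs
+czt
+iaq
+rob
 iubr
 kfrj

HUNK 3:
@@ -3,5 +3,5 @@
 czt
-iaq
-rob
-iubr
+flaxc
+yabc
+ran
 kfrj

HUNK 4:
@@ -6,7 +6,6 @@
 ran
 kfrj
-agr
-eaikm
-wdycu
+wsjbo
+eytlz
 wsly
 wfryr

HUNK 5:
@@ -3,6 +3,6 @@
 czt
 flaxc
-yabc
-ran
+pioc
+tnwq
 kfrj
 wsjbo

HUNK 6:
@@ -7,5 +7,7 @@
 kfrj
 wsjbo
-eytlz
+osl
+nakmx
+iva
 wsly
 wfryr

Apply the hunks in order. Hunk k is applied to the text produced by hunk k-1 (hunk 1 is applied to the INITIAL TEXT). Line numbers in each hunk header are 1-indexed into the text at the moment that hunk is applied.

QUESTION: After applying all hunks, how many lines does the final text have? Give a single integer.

Answer: 13

Derivation:
Hunk 1: at line 7 remove [ndfdq,qprgr,eiqr] add [agr,eaikm] -> 12 lines: imu bcn pce pfm zoojs iubr kfrj agr eaikm wdycu wsly wfryr
Hunk 2: at line 1 remove [pce,pfm,zoojs] add [czt,iaq,rob] -> 12 lines: imu bcn czt iaq rob iubr kfrj agr eaikm wdycu wsly wfryr
Hunk 3: at line 3 remove [iaq,rob,iubr] add [flaxc,yabc,ran] -> 12 lines: imu bcn czt flaxc yabc ran kfrj agr eaikm wdycu wsly wfryr
Hunk 4: at line 6 remove [agr,eaikm,wdycu] add [wsjbo,eytlz] -> 11 lines: imu bcn czt flaxc yabc ran kfrj wsjbo eytlz wsly wfryr
Hunk 5: at line 3 remove [yabc,ran] add [pioc,tnwq] -> 11 lines: imu bcn czt flaxc pioc tnwq kfrj wsjbo eytlz wsly wfryr
Hunk 6: at line 7 remove [eytlz] add [osl,nakmx,iva] -> 13 lines: imu bcn czt flaxc pioc tnwq kfrj wsjbo osl nakmx iva wsly wfryr
Final line count: 13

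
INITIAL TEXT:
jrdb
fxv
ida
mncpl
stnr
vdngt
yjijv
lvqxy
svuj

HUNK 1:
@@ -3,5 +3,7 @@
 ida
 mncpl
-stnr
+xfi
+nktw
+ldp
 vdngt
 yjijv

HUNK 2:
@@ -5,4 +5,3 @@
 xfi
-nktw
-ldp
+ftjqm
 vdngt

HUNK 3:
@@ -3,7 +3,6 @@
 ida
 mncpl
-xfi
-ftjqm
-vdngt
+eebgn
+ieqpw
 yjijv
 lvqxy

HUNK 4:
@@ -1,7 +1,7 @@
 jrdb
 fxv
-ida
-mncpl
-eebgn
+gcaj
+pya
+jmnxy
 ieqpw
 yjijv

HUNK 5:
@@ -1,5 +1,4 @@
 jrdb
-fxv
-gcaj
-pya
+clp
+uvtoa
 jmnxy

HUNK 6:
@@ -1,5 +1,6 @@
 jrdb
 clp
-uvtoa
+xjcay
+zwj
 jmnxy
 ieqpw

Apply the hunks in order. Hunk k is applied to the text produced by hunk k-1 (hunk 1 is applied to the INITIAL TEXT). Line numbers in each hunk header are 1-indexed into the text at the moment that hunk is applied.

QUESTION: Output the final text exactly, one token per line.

Hunk 1: at line 3 remove [stnr] add [xfi,nktw,ldp] -> 11 lines: jrdb fxv ida mncpl xfi nktw ldp vdngt yjijv lvqxy svuj
Hunk 2: at line 5 remove [nktw,ldp] add [ftjqm] -> 10 lines: jrdb fxv ida mncpl xfi ftjqm vdngt yjijv lvqxy svuj
Hunk 3: at line 3 remove [xfi,ftjqm,vdngt] add [eebgn,ieqpw] -> 9 lines: jrdb fxv ida mncpl eebgn ieqpw yjijv lvqxy svuj
Hunk 4: at line 1 remove [ida,mncpl,eebgn] add [gcaj,pya,jmnxy] -> 9 lines: jrdb fxv gcaj pya jmnxy ieqpw yjijv lvqxy svuj
Hunk 5: at line 1 remove [fxv,gcaj,pya] add [clp,uvtoa] -> 8 lines: jrdb clp uvtoa jmnxy ieqpw yjijv lvqxy svuj
Hunk 6: at line 1 remove [uvtoa] add [xjcay,zwj] -> 9 lines: jrdb clp xjcay zwj jmnxy ieqpw yjijv lvqxy svuj

Answer: jrdb
clp
xjcay
zwj
jmnxy
ieqpw
yjijv
lvqxy
svuj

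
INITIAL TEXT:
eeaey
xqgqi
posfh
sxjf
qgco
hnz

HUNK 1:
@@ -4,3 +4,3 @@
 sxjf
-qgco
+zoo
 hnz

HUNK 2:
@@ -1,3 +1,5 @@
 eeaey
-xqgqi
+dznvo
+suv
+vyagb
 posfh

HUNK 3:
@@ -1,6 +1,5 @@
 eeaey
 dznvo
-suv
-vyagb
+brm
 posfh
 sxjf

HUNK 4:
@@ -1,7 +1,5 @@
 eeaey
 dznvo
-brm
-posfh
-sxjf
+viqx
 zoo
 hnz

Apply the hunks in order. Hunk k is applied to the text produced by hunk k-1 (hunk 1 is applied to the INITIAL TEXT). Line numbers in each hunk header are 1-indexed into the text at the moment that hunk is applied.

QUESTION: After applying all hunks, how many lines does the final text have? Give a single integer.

Hunk 1: at line 4 remove [qgco] add [zoo] -> 6 lines: eeaey xqgqi posfh sxjf zoo hnz
Hunk 2: at line 1 remove [xqgqi] add [dznvo,suv,vyagb] -> 8 lines: eeaey dznvo suv vyagb posfh sxjf zoo hnz
Hunk 3: at line 1 remove [suv,vyagb] add [brm] -> 7 lines: eeaey dznvo brm posfh sxjf zoo hnz
Hunk 4: at line 1 remove [brm,posfh,sxjf] add [viqx] -> 5 lines: eeaey dznvo viqx zoo hnz
Final line count: 5

Answer: 5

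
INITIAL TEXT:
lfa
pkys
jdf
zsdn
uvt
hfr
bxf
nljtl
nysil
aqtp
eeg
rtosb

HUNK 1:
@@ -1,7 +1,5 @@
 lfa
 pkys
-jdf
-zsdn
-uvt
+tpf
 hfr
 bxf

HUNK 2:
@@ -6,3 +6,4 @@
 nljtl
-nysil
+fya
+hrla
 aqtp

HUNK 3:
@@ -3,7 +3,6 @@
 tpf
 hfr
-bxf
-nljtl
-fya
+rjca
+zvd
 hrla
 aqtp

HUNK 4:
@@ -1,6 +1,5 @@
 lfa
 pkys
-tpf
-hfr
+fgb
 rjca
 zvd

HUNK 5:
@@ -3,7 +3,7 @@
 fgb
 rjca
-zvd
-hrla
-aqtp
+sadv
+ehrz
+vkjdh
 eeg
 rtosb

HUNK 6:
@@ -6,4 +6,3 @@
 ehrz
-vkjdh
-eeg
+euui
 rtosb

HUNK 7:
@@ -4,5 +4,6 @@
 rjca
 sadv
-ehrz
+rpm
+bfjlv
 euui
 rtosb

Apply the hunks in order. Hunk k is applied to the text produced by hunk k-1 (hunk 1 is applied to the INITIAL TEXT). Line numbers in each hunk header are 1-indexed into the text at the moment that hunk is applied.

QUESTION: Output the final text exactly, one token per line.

Hunk 1: at line 1 remove [jdf,zsdn,uvt] add [tpf] -> 10 lines: lfa pkys tpf hfr bxf nljtl nysil aqtp eeg rtosb
Hunk 2: at line 6 remove [nysil] add [fya,hrla] -> 11 lines: lfa pkys tpf hfr bxf nljtl fya hrla aqtp eeg rtosb
Hunk 3: at line 3 remove [bxf,nljtl,fya] add [rjca,zvd] -> 10 lines: lfa pkys tpf hfr rjca zvd hrla aqtp eeg rtosb
Hunk 4: at line 1 remove [tpf,hfr] add [fgb] -> 9 lines: lfa pkys fgb rjca zvd hrla aqtp eeg rtosb
Hunk 5: at line 3 remove [zvd,hrla,aqtp] add [sadv,ehrz,vkjdh] -> 9 lines: lfa pkys fgb rjca sadv ehrz vkjdh eeg rtosb
Hunk 6: at line 6 remove [vkjdh,eeg] add [euui] -> 8 lines: lfa pkys fgb rjca sadv ehrz euui rtosb
Hunk 7: at line 4 remove [ehrz] add [rpm,bfjlv] -> 9 lines: lfa pkys fgb rjca sadv rpm bfjlv euui rtosb

Answer: lfa
pkys
fgb
rjca
sadv
rpm
bfjlv
euui
rtosb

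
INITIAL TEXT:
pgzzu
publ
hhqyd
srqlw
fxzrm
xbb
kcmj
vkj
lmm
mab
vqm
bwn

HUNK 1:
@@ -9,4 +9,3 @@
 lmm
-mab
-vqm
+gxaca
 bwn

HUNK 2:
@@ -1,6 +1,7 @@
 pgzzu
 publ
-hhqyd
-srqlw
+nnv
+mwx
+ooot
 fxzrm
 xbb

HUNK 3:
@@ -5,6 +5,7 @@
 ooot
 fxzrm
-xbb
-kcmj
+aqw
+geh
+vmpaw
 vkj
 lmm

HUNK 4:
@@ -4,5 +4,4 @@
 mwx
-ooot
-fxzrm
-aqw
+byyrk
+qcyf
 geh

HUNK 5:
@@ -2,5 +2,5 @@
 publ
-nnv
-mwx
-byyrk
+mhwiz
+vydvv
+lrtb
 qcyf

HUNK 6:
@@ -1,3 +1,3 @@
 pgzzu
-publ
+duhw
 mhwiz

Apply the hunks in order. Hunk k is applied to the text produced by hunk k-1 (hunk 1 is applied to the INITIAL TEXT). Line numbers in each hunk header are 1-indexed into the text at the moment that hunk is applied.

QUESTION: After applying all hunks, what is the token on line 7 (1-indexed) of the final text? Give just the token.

Hunk 1: at line 9 remove [mab,vqm] add [gxaca] -> 11 lines: pgzzu publ hhqyd srqlw fxzrm xbb kcmj vkj lmm gxaca bwn
Hunk 2: at line 1 remove [hhqyd,srqlw] add [nnv,mwx,ooot] -> 12 lines: pgzzu publ nnv mwx ooot fxzrm xbb kcmj vkj lmm gxaca bwn
Hunk 3: at line 5 remove [xbb,kcmj] add [aqw,geh,vmpaw] -> 13 lines: pgzzu publ nnv mwx ooot fxzrm aqw geh vmpaw vkj lmm gxaca bwn
Hunk 4: at line 4 remove [ooot,fxzrm,aqw] add [byyrk,qcyf] -> 12 lines: pgzzu publ nnv mwx byyrk qcyf geh vmpaw vkj lmm gxaca bwn
Hunk 5: at line 2 remove [nnv,mwx,byyrk] add [mhwiz,vydvv,lrtb] -> 12 lines: pgzzu publ mhwiz vydvv lrtb qcyf geh vmpaw vkj lmm gxaca bwn
Hunk 6: at line 1 remove [publ] add [duhw] -> 12 lines: pgzzu duhw mhwiz vydvv lrtb qcyf geh vmpaw vkj lmm gxaca bwn
Final line 7: geh

Answer: geh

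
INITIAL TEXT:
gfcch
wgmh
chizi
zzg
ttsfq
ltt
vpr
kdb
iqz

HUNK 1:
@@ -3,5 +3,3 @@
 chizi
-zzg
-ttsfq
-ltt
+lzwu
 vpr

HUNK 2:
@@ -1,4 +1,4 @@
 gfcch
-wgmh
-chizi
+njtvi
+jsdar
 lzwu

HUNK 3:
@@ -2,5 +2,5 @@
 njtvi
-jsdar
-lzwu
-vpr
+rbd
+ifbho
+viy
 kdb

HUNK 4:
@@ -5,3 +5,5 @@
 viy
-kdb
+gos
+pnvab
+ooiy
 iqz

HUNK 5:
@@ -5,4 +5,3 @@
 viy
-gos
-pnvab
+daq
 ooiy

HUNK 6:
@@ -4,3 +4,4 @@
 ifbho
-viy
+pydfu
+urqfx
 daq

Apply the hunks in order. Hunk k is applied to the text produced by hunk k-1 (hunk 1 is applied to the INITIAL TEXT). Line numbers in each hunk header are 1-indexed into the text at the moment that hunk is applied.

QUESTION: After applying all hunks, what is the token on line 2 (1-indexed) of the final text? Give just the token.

Answer: njtvi

Derivation:
Hunk 1: at line 3 remove [zzg,ttsfq,ltt] add [lzwu] -> 7 lines: gfcch wgmh chizi lzwu vpr kdb iqz
Hunk 2: at line 1 remove [wgmh,chizi] add [njtvi,jsdar] -> 7 lines: gfcch njtvi jsdar lzwu vpr kdb iqz
Hunk 3: at line 2 remove [jsdar,lzwu,vpr] add [rbd,ifbho,viy] -> 7 lines: gfcch njtvi rbd ifbho viy kdb iqz
Hunk 4: at line 5 remove [kdb] add [gos,pnvab,ooiy] -> 9 lines: gfcch njtvi rbd ifbho viy gos pnvab ooiy iqz
Hunk 5: at line 5 remove [gos,pnvab] add [daq] -> 8 lines: gfcch njtvi rbd ifbho viy daq ooiy iqz
Hunk 6: at line 4 remove [viy] add [pydfu,urqfx] -> 9 lines: gfcch njtvi rbd ifbho pydfu urqfx daq ooiy iqz
Final line 2: njtvi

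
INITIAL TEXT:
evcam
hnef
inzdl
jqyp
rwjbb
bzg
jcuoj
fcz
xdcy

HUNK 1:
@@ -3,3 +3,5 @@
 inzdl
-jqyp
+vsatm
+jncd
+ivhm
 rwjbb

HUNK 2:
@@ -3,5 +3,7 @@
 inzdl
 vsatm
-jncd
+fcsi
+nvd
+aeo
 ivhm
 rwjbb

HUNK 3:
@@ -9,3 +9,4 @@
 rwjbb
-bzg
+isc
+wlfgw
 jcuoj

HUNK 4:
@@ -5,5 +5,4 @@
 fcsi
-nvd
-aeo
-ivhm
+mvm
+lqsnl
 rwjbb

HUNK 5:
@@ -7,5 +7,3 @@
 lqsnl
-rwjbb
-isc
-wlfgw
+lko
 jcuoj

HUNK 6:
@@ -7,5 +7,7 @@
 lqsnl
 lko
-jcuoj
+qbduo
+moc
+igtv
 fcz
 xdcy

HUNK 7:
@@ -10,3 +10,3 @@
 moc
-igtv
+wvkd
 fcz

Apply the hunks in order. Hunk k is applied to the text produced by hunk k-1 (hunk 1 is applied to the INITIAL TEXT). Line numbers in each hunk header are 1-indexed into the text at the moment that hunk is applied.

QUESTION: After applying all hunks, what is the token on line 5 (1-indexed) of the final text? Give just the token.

Hunk 1: at line 3 remove [jqyp] add [vsatm,jncd,ivhm] -> 11 lines: evcam hnef inzdl vsatm jncd ivhm rwjbb bzg jcuoj fcz xdcy
Hunk 2: at line 3 remove [jncd] add [fcsi,nvd,aeo] -> 13 lines: evcam hnef inzdl vsatm fcsi nvd aeo ivhm rwjbb bzg jcuoj fcz xdcy
Hunk 3: at line 9 remove [bzg] add [isc,wlfgw] -> 14 lines: evcam hnef inzdl vsatm fcsi nvd aeo ivhm rwjbb isc wlfgw jcuoj fcz xdcy
Hunk 4: at line 5 remove [nvd,aeo,ivhm] add [mvm,lqsnl] -> 13 lines: evcam hnef inzdl vsatm fcsi mvm lqsnl rwjbb isc wlfgw jcuoj fcz xdcy
Hunk 5: at line 7 remove [rwjbb,isc,wlfgw] add [lko] -> 11 lines: evcam hnef inzdl vsatm fcsi mvm lqsnl lko jcuoj fcz xdcy
Hunk 6: at line 7 remove [jcuoj] add [qbduo,moc,igtv] -> 13 lines: evcam hnef inzdl vsatm fcsi mvm lqsnl lko qbduo moc igtv fcz xdcy
Hunk 7: at line 10 remove [igtv] add [wvkd] -> 13 lines: evcam hnef inzdl vsatm fcsi mvm lqsnl lko qbduo moc wvkd fcz xdcy
Final line 5: fcsi

Answer: fcsi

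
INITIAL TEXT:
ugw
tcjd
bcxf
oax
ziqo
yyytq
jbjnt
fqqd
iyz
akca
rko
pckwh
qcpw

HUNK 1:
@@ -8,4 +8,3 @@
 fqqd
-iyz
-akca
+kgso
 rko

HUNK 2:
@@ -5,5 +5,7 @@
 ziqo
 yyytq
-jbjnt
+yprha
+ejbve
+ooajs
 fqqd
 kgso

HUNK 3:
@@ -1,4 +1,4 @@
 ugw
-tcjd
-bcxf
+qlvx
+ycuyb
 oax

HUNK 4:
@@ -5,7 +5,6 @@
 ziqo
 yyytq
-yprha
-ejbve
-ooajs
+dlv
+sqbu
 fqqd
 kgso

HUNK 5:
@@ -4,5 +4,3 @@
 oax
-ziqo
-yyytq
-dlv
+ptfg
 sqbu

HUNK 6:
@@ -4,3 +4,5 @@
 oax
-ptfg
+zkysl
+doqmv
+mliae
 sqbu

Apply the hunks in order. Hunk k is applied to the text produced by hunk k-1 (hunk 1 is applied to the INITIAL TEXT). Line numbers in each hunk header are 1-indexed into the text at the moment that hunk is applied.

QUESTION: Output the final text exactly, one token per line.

Hunk 1: at line 8 remove [iyz,akca] add [kgso] -> 12 lines: ugw tcjd bcxf oax ziqo yyytq jbjnt fqqd kgso rko pckwh qcpw
Hunk 2: at line 5 remove [jbjnt] add [yprha,ejbve,ooajs] -> 14 lines: ugw tcjd bcxf oax ziqo yyytq yprha ejbve ooajs fqqd kgso rko pckwh qcpw
Hunk 3: at line 1 remove [tcjd,bcxf] add [qlvx,ycuyb] -> 14 lines: ugw qlvx ycuyb oax ziqo yyytq yprha ejbve ooajs fqqd kgso rko pckwh qcpw
Hunk 4: at line 5 remove [yprha,ejbve,ooajs] add [dlv,sqbu] -> 13 lines: ugw qlvx ycuyb oax ziqo yyytq dlv sqbu fqqd kgso rko pckwh qcpw
Hunk 5: at line 4 remove [ziqo,yyytq,dlv] add [ptfg] -> 11 lines: ugw qlvx ycuyb oax ptfg sqbu fqqd kgso rko pckwh qcpw
Hunk 6: at line 4 remove [ptfg] add [zkysl,doqmv,mliae] -> 13 lines: ugw qlvx ycuyb oax zkysl doqmv mliae sqbu fqqd kgso rko pckwh qcpw

Answer: ugw
qlvx
ycuyb
oax
zkysl
doqmv
mliae
sqbu
fqqd
kgso
rko
pckwh
qcpw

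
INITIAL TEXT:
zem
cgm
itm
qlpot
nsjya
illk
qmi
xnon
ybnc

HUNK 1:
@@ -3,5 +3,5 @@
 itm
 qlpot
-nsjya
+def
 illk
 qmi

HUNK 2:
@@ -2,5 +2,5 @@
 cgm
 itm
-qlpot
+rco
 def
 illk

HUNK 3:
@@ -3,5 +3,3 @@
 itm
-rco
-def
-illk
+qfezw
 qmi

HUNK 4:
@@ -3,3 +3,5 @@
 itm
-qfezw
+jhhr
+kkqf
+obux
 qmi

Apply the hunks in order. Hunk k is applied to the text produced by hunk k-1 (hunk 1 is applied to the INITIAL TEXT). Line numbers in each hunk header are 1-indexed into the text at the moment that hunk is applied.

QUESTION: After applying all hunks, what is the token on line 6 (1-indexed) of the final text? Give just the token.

Answer: obux

Derivation:
Hunk 1: at line 3 remove [nsjya] add [def] -> 9 lines: zem cgm itm qlpot def illk qmi xnon ybnc
Hunk 2: at line 2 remove [qlpot] add [rco] -> 9 lines: zem cgm itm rco def illk qmi xnon ybnc
Hunk 3: at line 3 remove [rco,def,illk] add [qfezw] -> 7 lines: zem cgm itm qfezw qmi xnon ybnc
Hunk 4: at line 3 remove [qfezw] add [jhhr,kkqf,obux] -> 9 lines: zem cgm itm jhhr kkqf obux qmi xnon ybnc
Final line 6: obux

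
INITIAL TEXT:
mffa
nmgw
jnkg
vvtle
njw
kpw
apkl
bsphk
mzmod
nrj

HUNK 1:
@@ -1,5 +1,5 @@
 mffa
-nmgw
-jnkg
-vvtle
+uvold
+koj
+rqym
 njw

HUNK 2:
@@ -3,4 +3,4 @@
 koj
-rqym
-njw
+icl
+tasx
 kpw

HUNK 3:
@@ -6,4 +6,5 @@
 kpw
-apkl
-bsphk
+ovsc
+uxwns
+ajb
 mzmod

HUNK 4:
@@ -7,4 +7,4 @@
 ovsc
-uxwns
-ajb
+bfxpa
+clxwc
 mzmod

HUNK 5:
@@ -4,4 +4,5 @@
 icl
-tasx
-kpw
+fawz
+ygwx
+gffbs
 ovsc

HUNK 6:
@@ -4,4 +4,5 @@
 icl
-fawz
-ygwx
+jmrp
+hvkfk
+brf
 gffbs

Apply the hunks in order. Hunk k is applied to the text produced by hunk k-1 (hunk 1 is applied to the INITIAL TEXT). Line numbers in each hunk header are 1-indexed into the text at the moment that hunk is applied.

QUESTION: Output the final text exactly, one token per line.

Answer: mffa
uvold
koj
icl
jmrp
hvkfk
brf
gffbs
ovsc
bfxpa
clxwc
mzmod
nrj

Derivation:
Hunk 1: at line 1 remove [nmgw,jnkg,vvtle] add [uvold,koj,rqym] -> 10 lines: mffa uvold koj rqym njw kpw apkl bsphk mzmod nrj
Hunk 2: at line 3 remove [rqym,njw] add [icl,tasx] -> 10 lines: mffa uvold koj icl tasx kpw apkl bsphk mzmod nrj
Hunk 3: at line 6 remove [apkl,bsphk] add [ovsc,uxwns,ajb] -> 11 lines: mffa uvold koj icl tasx kpw ovsc uxwns ajb mzmod nrj
Hunk 4: at line 7 remove [uxwns,ajb] add [bfxpa,clxwc] -> 11 lines: mffa uvold koj icl tasx kpw ovsc bfxpa clxwc mzmod nrj
Hunk 5: at line 4 remove [tasx,kpw] add [fawz,ygwx,gffbs] -> 12 lines: mffa uvold koj icl fawz ygwx gffbs ovsc bfxpa clxwc mzmod nrj
Hunk 6: at line 4 remove [fawz,ygwx] add [jmrp,hvkfk,brf] -> 13 lines: mffa uvold koj icl jmrp hvkfk brf gffbs ovsc bfxpa clxwc mzmod nrj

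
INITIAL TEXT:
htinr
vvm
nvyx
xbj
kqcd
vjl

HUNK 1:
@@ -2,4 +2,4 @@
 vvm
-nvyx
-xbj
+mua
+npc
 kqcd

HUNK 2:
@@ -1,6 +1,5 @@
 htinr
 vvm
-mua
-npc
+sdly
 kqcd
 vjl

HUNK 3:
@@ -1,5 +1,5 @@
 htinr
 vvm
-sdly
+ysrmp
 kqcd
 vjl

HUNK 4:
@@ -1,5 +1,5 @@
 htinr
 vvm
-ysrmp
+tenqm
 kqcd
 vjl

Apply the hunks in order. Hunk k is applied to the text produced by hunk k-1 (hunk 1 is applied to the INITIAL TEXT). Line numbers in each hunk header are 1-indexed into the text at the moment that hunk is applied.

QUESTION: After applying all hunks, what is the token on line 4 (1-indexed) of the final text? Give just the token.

Hunk 1: at line 2 remove [nvyx,xbj] add [mua,npc] -> 6 lines: htinr vvm mua npc kqcd vjl
Hunk 2: at line 1 remove [mua,npc] add [sdly] -> 5 lines: htinr vvm sdly kqcd vjl
Hunk 3: at line 1 remove [sdly] add [ysrmp] -> 5 lines: htinr vvm ysrmp kqcd vjl
Hunk 4: at line 1 remove [ysrmp] add [tenqm] -> 5 lines: htinr vvm tenqm kqcd vjl
Final line 4: kqcd

Answer: kqcd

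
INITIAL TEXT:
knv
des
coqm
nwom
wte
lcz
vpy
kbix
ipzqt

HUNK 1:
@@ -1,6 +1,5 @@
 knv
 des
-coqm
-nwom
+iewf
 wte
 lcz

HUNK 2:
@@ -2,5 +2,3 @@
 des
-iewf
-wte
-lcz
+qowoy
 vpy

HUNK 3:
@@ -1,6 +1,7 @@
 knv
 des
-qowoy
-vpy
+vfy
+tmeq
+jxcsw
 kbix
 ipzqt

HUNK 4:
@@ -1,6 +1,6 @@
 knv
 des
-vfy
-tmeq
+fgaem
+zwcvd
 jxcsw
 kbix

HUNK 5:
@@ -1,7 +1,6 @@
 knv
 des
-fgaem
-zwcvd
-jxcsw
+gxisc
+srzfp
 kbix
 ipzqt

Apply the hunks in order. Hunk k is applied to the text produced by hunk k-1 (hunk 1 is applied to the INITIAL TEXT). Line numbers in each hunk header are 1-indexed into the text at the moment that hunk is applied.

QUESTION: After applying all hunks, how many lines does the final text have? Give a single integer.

Answer: 6

Derivation:
Hunk 1: at line 1 remove [coqm,nwom] add [iewf] -> 8 lines: knv des iewf wte lcz vpy kbix ipzqt
Hunk 2: at line 2 remove [iewf,wte,lcz] add [qowoy] -> 6 lines: knv des qowoy vpy kbix ipzqt
Hunk 3: at line 1 remove [qowoy,vpy] add [vfy,tmeq,jxcsw] -> 7 lines: knv des vfy tmeq jxcsw kbix ipzqt
Hunk 4: at line 1 remove [vfy,tmeq] add [fgaem,zwcvd] -> 7 lines: knv des fgaem zwcvd jxcsw kbix ipzqt
Hunk 5: at line 1 remove [fgaem,zwcvd,jxcsw] add [gxisc,srzfp] -> 6 lines: knv des gxisc srzfp kbix ipzqt
Final line count: 6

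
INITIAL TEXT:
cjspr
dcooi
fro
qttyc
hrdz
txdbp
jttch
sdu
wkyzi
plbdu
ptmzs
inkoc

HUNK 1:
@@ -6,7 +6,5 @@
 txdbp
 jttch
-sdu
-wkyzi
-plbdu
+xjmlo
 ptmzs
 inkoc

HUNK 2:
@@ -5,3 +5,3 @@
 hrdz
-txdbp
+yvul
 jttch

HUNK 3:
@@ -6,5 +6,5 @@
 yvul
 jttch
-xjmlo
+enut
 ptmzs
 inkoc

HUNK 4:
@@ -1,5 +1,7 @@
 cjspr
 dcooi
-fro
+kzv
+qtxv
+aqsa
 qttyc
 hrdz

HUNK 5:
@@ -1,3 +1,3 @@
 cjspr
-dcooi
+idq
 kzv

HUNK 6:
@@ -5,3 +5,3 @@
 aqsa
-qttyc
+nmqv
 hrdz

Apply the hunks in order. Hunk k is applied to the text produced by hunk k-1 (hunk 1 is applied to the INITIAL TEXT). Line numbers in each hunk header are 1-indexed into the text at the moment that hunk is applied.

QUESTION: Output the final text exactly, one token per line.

Answer: cjspr
idq
kzv
qtxv
aqsa
nmqv
hrdz
yvul
jttch
enut
ptmzs
inkoc

Derivation:
Hunk 1: at line 6 remove [sdu,wkyzi,plbdu] add [xjmlo] -> 10 lines: cjspr dcooi fro qttyc hrdz txdbp jttch xjmlo ptmzs inkoc
Hunk 2: at line 5 remove [txdbp] add [yvul] -> 10 lines: cjspr dcooi fro qttyc hrdz yvul jttch xjmlo ptmzs inkoc
Hunk 3: at line 6 remove [xjmlo] add [enut] -> 10 lines: cjspr dcooi fro qttyc hrdz yvul jttch enut ptmzs inkoc
Hunk 4: at line 1 remove [fro] add [kzv,qtxv,aqsa] -> 12 lines: cjspr dcooi kzv qtxv aqsa qttyc hrdz yvul jttch enut ptmzs inkoc
Hunk 5: at line 1 remove [dcooi] add [idq] -> 12 lines: cjspr idq kzv qtxv aqsa qttyc hrdz yvul jttch enut ptmzs inkoc
Hunk 6: at line 5 remove [qttyc] add [nmqv] -> 12 lines: cjspr idq kzv qtxv aqsa nmqv hrdz yvul jttch enut ptmzs inkoc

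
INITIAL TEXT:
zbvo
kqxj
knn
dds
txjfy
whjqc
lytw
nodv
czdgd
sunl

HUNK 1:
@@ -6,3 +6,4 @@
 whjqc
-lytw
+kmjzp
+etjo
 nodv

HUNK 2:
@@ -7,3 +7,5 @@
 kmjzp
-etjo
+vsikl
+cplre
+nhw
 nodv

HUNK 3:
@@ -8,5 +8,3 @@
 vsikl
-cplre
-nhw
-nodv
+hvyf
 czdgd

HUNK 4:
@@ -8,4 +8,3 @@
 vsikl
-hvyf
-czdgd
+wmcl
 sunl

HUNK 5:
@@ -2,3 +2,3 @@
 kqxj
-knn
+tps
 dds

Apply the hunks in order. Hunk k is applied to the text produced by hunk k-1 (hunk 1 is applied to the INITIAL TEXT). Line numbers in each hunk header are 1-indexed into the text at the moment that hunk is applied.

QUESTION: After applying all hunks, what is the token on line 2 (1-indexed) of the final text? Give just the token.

Answer: kqxj

Derivation:
Hunk 1: at line 6 remove [lytw] add [kmjzp,etjo] -> 11 lines: zbvo kqxj knn dds txjfy whjqc kmjzp etjo nodv czdgd sunl
Hunk 2: at line 7 remove [etjo] add [vsikl,cplre,nhw] -> 13 lines: zbvo kqxj knn dds txjfy whjqc kmjzp vsikl cplre nhw nodv czdgd sunl
Hunk 3: at line 8 remove [cplre,nhw,nodv] add [hvyf] -> 11 lines: zbvo kqxj knn dds txjfy whjqc kmjzp vsikl hvyf czdgd sunl
Hunk 4: at line 8 remove [hvyf,czdgd] add [wmcl] -> 10 lines: zbvo kqxj knn dds txjfy whjqc kmjzp vsikl wmcl sunl
Hunk 5: at line 2 remove [knn] add [tps] -> 10 lines: zbvo kqxj tps dds txjfy whjqc kmjzp vsikl wmcl sunl
Final line 2: kqxj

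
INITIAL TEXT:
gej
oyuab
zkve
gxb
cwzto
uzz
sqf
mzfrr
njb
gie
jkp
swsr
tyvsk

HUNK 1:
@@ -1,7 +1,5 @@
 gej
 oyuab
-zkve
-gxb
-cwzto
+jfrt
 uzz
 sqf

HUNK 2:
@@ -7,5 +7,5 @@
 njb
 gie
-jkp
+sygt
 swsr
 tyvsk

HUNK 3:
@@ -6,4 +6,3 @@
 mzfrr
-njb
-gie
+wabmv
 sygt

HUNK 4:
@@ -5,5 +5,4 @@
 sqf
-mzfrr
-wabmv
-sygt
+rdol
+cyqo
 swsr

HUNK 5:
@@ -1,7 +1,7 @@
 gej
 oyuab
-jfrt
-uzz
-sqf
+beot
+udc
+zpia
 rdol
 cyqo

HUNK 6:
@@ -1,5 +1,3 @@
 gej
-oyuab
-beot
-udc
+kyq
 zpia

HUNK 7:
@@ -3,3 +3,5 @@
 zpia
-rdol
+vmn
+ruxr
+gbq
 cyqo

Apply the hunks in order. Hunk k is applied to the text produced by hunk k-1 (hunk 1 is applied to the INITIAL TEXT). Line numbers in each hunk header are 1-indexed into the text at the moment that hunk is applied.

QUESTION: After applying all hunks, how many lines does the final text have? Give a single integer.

Hunk 1: at line 1 remove [zkve,gxb,cwzto] add [jfrt] -> 11 lines: gej oyuab jfrt uzz sqf mzfrr njb gie jkp swsr tyvsk
Hunk 2: at line 7 remove [jkp] add [sygt] -> 11 lines: gej oyuab jfrt uzz sqf mzfrr njb gie sygt swsr tyvsk
Hunk 3: at line 6 remove [njb,gie] add [wabmv] -> 10 lines: gej oyuab jfrt uzz sqf mzfrr wabmv sygt swsr tyvsk
Hunk 4: at line 5 remove [mzfrr,wabmv,sygt] add [rdol,cyqo] -> 9 lines: gej oyuab jfrt uzz sqf rdol cyqo swsr tyvsk
Hunk 5: at line 1 remove [jfrt,uzz,sqf] add [beot,udc,zpia] -> 9 lines: gej oyuab beot udc zpia rdol cyqo swsr tyvsk
Hunk 6: at line 1 remove [oyuab,beot,udc] add [kyq] -> 7 lines: gej kyq zpia rdol cyqo swsr tyvsk
Hunk 7: at line 3 remove [rdol] add [vmn,ruxr,gbq] -> 9 lines: gej kyq zpia vmn ruxr gbq cyqo swsr tyvsk
Final line count: 9

Answer: 9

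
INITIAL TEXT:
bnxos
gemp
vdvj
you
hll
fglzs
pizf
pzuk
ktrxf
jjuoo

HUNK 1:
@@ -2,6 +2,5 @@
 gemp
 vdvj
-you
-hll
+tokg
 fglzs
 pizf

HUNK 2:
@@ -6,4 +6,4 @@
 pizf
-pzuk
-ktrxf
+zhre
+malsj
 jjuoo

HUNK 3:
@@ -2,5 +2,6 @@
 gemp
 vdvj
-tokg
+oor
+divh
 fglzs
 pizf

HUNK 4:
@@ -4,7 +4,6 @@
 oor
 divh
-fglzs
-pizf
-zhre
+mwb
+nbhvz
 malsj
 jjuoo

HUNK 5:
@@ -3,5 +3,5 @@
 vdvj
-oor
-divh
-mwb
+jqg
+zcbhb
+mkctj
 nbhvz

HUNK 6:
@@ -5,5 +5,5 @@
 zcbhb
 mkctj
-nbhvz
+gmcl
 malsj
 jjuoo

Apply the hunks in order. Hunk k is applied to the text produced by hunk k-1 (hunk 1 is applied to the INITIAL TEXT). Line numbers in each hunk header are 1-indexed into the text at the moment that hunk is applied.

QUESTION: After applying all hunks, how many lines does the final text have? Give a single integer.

Answer: 9

Derivation:
Hunk 1: at line 2 remove [you,hll] add [tokg] -> 9 lines: bnxos gemp vdvj tokg fglzs pizf pzuk ktrxf jjuoo
Hunk 2: at line 6 remove [pzuk,ktrxf] add [zhre,malsj] -> 9 lines: bnxos gemp vdvj tokg fglzs pizf zhre malsj jjuoo
Hunk 3: at line 2 remove [tokg] add [oor,divh] -> 10 lines: bnxos gemp vdvj oor divh fglzs pizf zhre malsj jjuoo
Hunk 4: at line 4 remove [fglzs,pizf,zhre] add [mwb,nbhvz] -> 9 lines: bnxos gemp vdvj oor divh mwb nbhvz malsj jjuoo
Hunk 5: at line 3 remove [oor,divh,mwb] add [jqg,zcbhb,mkctj] -> 9 lines: bnxos gemp vdvj jqg zcbhb mkctj nbhvz malsj jjuoo
Hunk 6: at line 5 remove [nbhvz] add [gmcl] -> 9 lines: bnxos gemp vdvj jqg zcbhb mkctj gmcl malsj jjuoo
Final line count: 9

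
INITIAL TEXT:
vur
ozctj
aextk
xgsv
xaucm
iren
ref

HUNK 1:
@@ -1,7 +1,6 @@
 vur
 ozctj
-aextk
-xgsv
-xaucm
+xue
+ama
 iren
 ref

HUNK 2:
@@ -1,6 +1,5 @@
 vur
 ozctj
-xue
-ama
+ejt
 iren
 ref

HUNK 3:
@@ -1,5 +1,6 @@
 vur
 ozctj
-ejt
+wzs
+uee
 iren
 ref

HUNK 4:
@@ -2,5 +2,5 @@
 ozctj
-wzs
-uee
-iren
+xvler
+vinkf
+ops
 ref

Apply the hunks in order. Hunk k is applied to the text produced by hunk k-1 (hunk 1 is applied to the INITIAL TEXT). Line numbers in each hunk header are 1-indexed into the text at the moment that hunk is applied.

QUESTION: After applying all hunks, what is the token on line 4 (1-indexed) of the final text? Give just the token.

Answer: vinkf

Derivation:
Hunk 1: at line 1 remove [aextk,xgsv,xaucm] add [xue,ama] -> 6 lines: vur ozctj xue ama iren ref
Hunk 2: at line 1 remove [xue,ama] add [ejt] -> 5 lines: vur ozctj ejt iren ref
Hunk 3: at line 1 remove [ejt] add [wzs,uee] -> 6 lines: vur ozctj wzs uee iren ref
Hunk 4: at line 2 remove [wzs,uee,iren] add [xvler,vinkf,ops] -> 6 lines: vur ozctj xvler vinkf ops ref
Final line 4: vinkf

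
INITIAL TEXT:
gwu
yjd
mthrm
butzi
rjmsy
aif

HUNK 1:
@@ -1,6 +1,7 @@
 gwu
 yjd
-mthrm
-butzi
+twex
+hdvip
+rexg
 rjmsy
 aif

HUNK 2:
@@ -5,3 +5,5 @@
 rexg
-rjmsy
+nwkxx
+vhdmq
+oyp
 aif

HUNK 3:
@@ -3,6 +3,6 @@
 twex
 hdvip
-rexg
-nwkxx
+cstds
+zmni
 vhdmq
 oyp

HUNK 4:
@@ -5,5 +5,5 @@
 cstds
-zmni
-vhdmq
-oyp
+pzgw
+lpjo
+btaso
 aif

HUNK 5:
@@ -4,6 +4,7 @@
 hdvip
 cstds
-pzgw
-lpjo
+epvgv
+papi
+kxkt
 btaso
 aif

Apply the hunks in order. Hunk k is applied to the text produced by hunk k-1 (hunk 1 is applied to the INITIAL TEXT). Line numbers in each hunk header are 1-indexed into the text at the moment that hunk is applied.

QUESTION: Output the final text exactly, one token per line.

Answer: gwu
yjd
twex
hdvip
cstds
epvgv
papi
kxkt
btaso
aif

Derivation:
Hunk 1: at line 1 remove [mthrm,butzi] add [twex,hdvip,rexg] -> 7 lines: gwu yjd twex hdvip rexg rjmsy aif
Hunk 2: at line 5 remove [rjmsy] add [nwkxx,vhdmq,oyp] -> 9 lines: gwu yjd twex hdvip rexg nwkxx vhdmq oyp aif
Hunk 3: at line 3 remove [rexg,nwkxx] add [cstds,zmni] -> 9 lines: gwu yjd twex hdvip cstds zmni vhdmq oyp aif
Hunk 4: at line 5 remove [zmni,vhdmq,oyp] add [pzgw,lpjo,btaso] -> 9 lines: gwu yjd twex hdvip cstds pzgw lpjo btaso aif
Hunk 5: at line 4 remove [pzgw,lpjo] add [epvgv,papi,kxkt] -> 10 lines: gwu yjd twex hdvip cstds epvgv papi kxkt btaso aif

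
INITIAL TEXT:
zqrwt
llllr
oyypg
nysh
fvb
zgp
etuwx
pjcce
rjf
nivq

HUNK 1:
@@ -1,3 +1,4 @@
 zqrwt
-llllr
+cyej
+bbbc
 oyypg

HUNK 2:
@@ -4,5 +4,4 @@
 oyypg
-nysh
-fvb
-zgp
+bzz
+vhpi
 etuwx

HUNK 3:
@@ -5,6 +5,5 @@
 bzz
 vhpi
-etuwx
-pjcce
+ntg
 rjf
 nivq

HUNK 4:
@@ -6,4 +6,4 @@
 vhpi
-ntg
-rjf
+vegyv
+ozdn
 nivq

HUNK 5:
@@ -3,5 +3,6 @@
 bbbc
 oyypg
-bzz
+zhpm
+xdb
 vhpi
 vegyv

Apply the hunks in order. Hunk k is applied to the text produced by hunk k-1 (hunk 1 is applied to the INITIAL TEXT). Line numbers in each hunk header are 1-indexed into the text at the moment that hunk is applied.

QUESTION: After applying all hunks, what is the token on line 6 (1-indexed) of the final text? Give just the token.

Hunk 1: at line 1 remove [llllr] add [cyej,bbbc] -> 11 lines: zqrwt cyej bbbc oyypg nysh fvb zgp etuwx pjcce rjf nivq
Hunk 2: at line 4 remove [nysh,fvb,zgp] add [bzz,vhpi] -> 10 lines: zqrwt cyej bbbc oyypg bzz vhpi etuwx pjcce rjf nivq
Hunk 3: at line 5 remove [etuwx,pjcce] add [ntg] -> 9 lines: zqrwt cyej bbbc oyypg bzz vhpi ntg rjf nivq
Hunk 4: at line 6 remove [ntg,rjf] add [vegyv,ozdn] -> 9 lines: zqrwt cyej bbbc oyypg bzz vhpi vegyv ozdn nivq
Hunk 5: at line 3 remove [bzz] add [zhpm,xdb] -> 10 lines: zqrwt cyej bbbc oyypg zhpm xdb vhpi vegyv ozdn nivq
Final line 6: xdb

Answer: xdb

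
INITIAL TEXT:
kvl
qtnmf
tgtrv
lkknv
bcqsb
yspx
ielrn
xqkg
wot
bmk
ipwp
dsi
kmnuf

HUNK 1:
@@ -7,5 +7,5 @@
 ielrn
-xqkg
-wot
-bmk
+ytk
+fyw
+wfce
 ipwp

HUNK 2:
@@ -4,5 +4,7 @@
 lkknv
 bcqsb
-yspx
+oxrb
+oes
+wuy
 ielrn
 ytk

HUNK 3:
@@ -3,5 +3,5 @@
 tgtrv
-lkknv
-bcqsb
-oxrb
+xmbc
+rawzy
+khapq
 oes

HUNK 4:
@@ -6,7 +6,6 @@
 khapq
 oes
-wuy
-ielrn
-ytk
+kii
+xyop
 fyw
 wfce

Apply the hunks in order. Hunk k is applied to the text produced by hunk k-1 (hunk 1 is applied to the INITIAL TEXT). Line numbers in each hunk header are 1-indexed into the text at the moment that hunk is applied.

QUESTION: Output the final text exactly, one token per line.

Hunk 1: at line 7 remove [xqkg,wot,bmk] add [ytk,fyw,wfce] -> 13 lines: kvl qtnmf tgtrv lkknv bcqsb yspx ielrn ytk fyw wfce ipwp dsi kmnuf
Hunk 2: at line 4 remove [yspx] add [oxrb,oes,wuy] -> 15 lines: kvl qtnmf tgtrv lkknv bcqsb oxrb oes wuy ielrn ytk fyw wfce ipwp dsi kmnuf
Hunk 3: at line 3 remove [lkknv,bcqsb,oxrb] add [xmbc,rawzy,khapq] -> 15 lines: kvl qtnmf tgtrv xmbc rawzy khapq oes wuy ielrn ytk fyw wfce ipwp dsi kmnuf
Hunk 4: at line 6 remove [wuy,ielrn,ytk] add [kii,xyop] -> 14 lines: kvl qtnmf tgtrv xmbc rawzy khapq oes kii xyop fyw wfce ipwp dsi kmnuf

Answer: kvl
qtnmf
tgtrv
xmbc
rawzy
khapq
oes
kii
xyop
fyw
wfce
ipwp
dsi
kmnuf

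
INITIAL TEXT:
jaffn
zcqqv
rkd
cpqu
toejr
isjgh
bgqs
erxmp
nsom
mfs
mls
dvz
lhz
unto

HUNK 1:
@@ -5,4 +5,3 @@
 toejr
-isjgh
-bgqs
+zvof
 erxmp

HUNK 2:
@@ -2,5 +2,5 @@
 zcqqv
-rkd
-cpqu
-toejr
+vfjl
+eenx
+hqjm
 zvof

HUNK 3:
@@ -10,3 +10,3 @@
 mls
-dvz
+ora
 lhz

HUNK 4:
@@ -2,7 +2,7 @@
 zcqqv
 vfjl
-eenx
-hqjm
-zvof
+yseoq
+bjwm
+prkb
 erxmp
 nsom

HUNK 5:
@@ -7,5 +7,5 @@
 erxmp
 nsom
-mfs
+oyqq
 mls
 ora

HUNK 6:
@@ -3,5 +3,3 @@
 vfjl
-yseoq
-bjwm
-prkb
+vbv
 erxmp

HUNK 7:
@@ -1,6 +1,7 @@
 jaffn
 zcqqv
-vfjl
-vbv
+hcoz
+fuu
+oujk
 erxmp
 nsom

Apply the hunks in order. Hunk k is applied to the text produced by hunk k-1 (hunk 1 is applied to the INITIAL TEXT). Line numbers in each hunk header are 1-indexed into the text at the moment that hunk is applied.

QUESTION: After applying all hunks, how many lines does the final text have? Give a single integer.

Answer: 12

Derivation:
Hunk 1: at line 5 remove [isjgh,bgqs] add [zvof] -> 13 lines: jaffn zcqqv rkd cpqu toejr zvof erxmp nsom mfs mls dvz lhz unto
Hunk 2: at line 2 remove [rkd,cpqu,toejr] add [vfjl,eenx,hqjm] -> 13 lines: jaffn zcqqv vfjl eenx hqjm zvof erxmp nsom mfs mls dvz lhz unto
Hunk 3: at line 10 remove [dvz] add [ora] -> 13 lines: jaffn zcqqv vfjl eenx hqjm zvof erxmp nsom mfs mls ora lhz unto
Hunk 4: at line 2 remove [eenx,hqjm,zvof] add [yseoq,bjwm,prkb] -> 13 lines: jaffn zcqqv vfjl yseoq bjwm prkb erxmp nsom mfs mls ora lhz unto
Hunk 5: at line 7 remove [mfs] add [oyqq] -> 13 lines: jaffn zcqqv vfjl yseoq bjwm prkb erxmp nsom oyqq mls ora lhz unto
Hunk 6: at line 3 remove [yseoq,bjwm,prkb] add [vbv] -> 11 lines: jaffn zcqqv vfjl vbv erxmp nsom oyqq mls ora lhz unto
Hunk 7: at line 1 remove [vfjl,vbv] add [hcoz,fuu,oujk] -> 12 lines: jaffn zcqqv hcoz fuu oujk erxmp nsom oyqq mls ora lhz unto
Final line count: 12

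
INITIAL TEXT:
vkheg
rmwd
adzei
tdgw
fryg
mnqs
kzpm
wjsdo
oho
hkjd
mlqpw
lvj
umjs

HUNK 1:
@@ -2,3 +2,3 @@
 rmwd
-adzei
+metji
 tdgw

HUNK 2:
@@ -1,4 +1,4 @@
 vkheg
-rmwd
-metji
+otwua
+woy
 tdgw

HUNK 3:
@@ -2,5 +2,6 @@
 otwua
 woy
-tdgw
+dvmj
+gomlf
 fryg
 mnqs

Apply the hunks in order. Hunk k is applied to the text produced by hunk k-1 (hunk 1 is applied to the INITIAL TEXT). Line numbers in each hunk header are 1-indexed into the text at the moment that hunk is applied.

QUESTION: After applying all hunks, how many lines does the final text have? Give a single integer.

Hunk 1: at line 2 remove [adzei] add [metji] -> 13 lines: vkheg rmwd metji tdgw fryg mnqs kzpm wjsdo oho hkjd mlqpw lvj umjs
Hunk 2: at line 1 remove [rmwd,metji] add [otwua,woy] -> 13 lines: vkheg otwua woy tdgw fryg mnqs kzpm wjsdo oho hkjd mlqpw lvj umjs
Hunk 3: at line 2 remove [tdgw] add [dvmj,gomlf] -> 14 lines: vkheg otwua woy dvmj gomlf fryg mnqs kzpm wjsdo oho hkjd mlqpw lvj umjs
Final line count: 14

Answer: 14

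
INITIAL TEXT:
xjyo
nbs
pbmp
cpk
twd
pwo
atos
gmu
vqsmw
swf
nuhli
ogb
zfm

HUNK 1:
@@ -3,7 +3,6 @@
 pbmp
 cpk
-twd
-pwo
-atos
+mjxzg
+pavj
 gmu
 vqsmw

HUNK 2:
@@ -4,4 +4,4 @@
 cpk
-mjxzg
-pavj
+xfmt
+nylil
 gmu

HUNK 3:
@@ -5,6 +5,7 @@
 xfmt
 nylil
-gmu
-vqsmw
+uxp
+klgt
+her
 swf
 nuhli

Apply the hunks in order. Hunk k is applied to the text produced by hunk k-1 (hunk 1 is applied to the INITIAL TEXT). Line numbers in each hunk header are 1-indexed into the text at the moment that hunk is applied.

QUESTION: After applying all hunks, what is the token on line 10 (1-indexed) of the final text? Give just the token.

Hunk 1: at line 3 remove [twd,pwo,atos] add [mjxzg,pavj] -> 12 lines: xjyo nbs pbmp cpk mjxzg pavj gmu vqsmw swf nuhli ogb zfm
Hunk 2: at line 4 remove [mjxzg,pavj] add [xfmt,nylil] -> 12 lines: xjyo nbs pbmp cpk xfmt nylil gmu vqsmw swf nuhli ogb zfm
Hunk 3: at line 5 remove [gmu,vqsmw] add [uxp,klgt,her] -> 13 lines: xjyo nbs pbmp cpk xfmt nylil uxp klgt her swf nuhli ogb zfm
Final line 10: swf

Answer: swf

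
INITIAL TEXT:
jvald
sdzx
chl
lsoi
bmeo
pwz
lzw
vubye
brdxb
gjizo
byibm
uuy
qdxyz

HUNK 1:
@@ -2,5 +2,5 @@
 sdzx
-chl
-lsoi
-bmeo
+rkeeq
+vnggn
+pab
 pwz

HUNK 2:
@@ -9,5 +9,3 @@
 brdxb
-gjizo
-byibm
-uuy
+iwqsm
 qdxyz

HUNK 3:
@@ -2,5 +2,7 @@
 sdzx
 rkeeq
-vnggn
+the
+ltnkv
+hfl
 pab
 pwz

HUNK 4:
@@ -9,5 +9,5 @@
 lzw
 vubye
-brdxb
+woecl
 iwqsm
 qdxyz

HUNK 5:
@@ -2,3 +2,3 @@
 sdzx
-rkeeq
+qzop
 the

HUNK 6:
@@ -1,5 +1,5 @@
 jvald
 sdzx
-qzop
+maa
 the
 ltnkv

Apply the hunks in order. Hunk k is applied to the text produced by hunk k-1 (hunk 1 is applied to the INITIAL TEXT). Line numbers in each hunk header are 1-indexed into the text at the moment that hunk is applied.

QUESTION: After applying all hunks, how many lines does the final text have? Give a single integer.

Answer: 13

Derivation:
Hunk 1: at line 2 remove [chl,lsoi,bmeo] add [rkeeq,vnggn,pab] -> 13 lines: jvald sdzx rkeeq vnggn pab pwz lzw vubye brdxb gjizo byibm uuy qdxyz
Hunk 2: at line 9 remove [gjizo,byibm,uuy] add [iwqsm] -> 11 lines: jvald sdzx rkeeq vnggn pab pwz lzw vubye brdxb iwqsm qdxyz
Hunk 3: at line 2 remove [vnggn] add [the,ltnkv,hfl] -> 13 lines: jvald sdzx rkeeq the ltnkv hfl pab pwz lzw vubye brdxb iwqsm qdxyz
Hunk 4: at line 9 remove [brdxb] add [woecl] -> 13 lines: jvald sdzx rkeeq the ltnkv hfl pab pwz lzw vubye woecl iwqsm qdxyz
Hunk 5: at line 2 remove [rkeeq] add [qzop] -> 13 lines: jvald sdzx qzop the ltnkv hfl pab pwz lzw vubye woecl iwqsm qdxyz
Hunk 6: at line 1 remove [qzop] add [maa] -> 13 lines: jvald sdzx maa the ltnkv hfl pab pwz lzw vubye woecl iwqsm qdxyz
Final line count: 13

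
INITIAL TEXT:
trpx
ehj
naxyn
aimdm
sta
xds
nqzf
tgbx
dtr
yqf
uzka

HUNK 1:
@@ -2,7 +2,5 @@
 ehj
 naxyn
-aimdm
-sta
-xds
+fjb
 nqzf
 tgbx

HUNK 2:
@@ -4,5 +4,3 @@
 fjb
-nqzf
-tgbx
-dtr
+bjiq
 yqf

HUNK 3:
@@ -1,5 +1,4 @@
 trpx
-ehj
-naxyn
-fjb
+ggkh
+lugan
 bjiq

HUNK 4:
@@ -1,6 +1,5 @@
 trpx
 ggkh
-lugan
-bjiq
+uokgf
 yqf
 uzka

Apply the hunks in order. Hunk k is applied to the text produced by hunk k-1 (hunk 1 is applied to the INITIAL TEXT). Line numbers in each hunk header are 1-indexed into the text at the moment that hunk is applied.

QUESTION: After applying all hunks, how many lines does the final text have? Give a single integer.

Hunk 1: at line 2 remove [aimdm,sta,xds] add [fjb] -> 9 lines: trpx ehj naxyn fjb nqzf tgbx dtr yqf uzka
Hunk 2: at line 4 remove [nqzf,tgbx,dtr] add [bjiq] -> 7 lines: trpx ehj naxyn fjb bjiq yqf uzka
Hunk 3: at line 1 remove [ehj,naxyn,fjb] add [ggkh,lugan] -> 6 lines: trpx ggkh lugan bjiq yqf uzka
Hunk 4: at line 1 remove [lugan,bjiq] add [uokgf] -> 5 lines: trpx ggkh uokgf yqf uzka
Final line count: 5

Answer: 5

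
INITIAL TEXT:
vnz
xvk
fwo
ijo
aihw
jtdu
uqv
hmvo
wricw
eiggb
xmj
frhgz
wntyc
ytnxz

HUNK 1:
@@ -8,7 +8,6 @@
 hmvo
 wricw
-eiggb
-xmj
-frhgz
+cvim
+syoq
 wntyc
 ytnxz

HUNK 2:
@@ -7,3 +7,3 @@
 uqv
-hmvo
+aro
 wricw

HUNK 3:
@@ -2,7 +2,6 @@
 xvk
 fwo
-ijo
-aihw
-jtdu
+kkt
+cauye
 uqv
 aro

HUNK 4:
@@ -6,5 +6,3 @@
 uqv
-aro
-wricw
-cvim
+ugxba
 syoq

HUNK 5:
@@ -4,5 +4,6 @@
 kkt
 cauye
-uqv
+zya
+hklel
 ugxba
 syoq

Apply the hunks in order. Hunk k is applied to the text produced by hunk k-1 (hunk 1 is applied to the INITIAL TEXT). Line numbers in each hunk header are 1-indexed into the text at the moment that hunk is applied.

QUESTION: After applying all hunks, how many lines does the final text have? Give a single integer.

Hunk 1: at line 8 remove [eiggb,xmj,frhgz] add [cvim,syoq] -> 13 lines: vnz xvk fwo ijo aihw jtdu uqv hmvo wricw cvim syoq wntyc ytnxz
Hunk 2: at line 7 remove [hmvo] add [aro] -> 13 lines: vnz xvk fwo ijo aihw jtdu uqv aro wricw cvim syoq wntyc ytnxz
Hunk 3: at line 2 remove [ijo,aihw,jtdu] add [kkt,cauye] -> 12 lines: vnz xvk fwo kkt cauye uqv aro wricw cvim syoq wntyc ytnxz
Hunk 4: at line 6 remove [aro,wricw,cvim] add [ugxba] -> 10 lines: vnz xvk fwo kkt cauye uqv ugxba syoq wntyc ytnxz
Hunk 5: at line 4 remove [uqv] add [zya,hklel] -> 11 lines: vnz xvk fwo kkt cauye zya hklel ugxba syoq wntyc ytnxz
Final line count: 11

Answer: 11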